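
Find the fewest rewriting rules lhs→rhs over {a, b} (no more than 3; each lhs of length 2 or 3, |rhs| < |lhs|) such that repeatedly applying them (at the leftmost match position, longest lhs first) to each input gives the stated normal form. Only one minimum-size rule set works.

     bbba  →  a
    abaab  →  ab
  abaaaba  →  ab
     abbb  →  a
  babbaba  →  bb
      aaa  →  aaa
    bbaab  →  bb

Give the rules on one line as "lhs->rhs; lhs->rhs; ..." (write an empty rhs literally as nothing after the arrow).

ba->b; bab->b; bbb->

  | bbba => a
  | abaab => abab => ab
  | abaaaba => abaaba => ababa => aba => ab
  | abbb => a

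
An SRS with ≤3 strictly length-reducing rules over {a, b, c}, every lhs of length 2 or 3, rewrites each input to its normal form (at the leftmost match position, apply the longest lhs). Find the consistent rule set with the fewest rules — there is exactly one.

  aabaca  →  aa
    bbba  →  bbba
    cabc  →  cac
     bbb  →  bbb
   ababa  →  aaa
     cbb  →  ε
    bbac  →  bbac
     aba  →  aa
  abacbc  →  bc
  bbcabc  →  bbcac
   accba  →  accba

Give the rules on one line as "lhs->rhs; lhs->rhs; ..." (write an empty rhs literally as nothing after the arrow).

aac->; ab->a; cbb->

  | aabaca => aaaca => aa
  | bbba
  | cabc => cac
  | bbb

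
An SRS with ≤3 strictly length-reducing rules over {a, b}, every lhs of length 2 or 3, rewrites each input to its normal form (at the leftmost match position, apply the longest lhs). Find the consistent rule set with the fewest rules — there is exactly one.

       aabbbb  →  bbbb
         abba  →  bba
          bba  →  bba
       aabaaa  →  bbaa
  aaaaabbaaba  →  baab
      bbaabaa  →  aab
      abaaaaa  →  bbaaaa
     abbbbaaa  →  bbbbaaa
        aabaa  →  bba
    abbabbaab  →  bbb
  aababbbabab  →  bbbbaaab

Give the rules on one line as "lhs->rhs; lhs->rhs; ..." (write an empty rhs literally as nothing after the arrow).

  | aabbbb => abbbb => bbbb
  | abba => bba
  | bba
  | aabaaa => abbaa => bbaa

aba->bb; abb->bb; bab->aa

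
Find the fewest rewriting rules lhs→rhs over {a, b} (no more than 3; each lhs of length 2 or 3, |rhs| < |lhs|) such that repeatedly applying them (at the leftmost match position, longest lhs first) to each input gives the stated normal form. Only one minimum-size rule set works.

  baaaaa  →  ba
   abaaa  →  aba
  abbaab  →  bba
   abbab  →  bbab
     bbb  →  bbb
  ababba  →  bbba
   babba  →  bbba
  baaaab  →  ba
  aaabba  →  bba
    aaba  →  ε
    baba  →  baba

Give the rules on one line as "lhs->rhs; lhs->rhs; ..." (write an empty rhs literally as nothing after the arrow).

aa->; aab->a; abb->bb

  | baaaaa => baaa => ba
  | abaaa => aba
  | abbaab => bbaab => bba
  | abbab => bbab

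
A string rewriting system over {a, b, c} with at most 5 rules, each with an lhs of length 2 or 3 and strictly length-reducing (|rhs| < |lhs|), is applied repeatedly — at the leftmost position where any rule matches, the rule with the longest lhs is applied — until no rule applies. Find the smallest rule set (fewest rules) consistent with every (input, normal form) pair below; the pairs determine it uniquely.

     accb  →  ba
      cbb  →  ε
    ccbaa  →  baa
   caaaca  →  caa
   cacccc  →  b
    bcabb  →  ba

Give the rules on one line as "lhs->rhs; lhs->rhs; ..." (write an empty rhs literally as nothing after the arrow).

  | accb => bcb => ba
  | cbb => ab => ε
  | ccbaa => baa
  | caaaca => caaba => caa

ab->; ac->b; cb->a; cc->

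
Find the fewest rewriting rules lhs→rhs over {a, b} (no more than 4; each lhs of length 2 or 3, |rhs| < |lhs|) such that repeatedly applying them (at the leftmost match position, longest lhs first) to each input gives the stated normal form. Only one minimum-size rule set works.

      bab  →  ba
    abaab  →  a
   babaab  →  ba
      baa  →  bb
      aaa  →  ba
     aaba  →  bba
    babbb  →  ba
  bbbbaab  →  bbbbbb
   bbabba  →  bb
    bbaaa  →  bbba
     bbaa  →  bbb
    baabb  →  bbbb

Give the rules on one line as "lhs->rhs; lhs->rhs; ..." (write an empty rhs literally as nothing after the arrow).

  | bab => ba
  | abaab => ab => a
  | babaab => bab => ba
  | baa => bb

aa->b; ab->a; aba->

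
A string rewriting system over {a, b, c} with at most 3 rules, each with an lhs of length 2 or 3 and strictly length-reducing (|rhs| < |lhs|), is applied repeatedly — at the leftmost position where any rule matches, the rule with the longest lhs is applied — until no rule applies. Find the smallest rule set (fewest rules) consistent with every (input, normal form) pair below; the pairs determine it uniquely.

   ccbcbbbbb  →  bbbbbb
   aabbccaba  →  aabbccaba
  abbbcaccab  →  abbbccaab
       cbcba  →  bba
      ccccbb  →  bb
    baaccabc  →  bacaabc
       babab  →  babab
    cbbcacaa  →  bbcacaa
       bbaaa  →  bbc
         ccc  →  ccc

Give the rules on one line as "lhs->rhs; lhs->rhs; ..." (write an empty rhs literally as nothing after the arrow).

aaa->c; acc->ca; cb->b

  | ccbcbbbbb => cbcbbbbb => bcbbbbb => bbbbbb
  | aabbccaba
  | abbbcaccab => abbbccaab
  | cbcba => bcba => bba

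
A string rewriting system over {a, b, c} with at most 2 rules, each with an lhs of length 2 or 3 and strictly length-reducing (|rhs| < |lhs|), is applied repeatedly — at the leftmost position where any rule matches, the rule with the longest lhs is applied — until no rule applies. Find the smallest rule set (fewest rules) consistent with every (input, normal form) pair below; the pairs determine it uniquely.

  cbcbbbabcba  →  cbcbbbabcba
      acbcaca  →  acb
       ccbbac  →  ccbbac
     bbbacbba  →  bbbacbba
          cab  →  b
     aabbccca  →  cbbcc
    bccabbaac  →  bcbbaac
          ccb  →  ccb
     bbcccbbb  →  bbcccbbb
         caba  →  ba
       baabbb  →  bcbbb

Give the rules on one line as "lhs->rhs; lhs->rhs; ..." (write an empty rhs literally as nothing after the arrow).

aab->cb; ca->

  | cbcbbbabcba
  | acbcaca => acbca => acb
  | ccbbac
  | bbbacbba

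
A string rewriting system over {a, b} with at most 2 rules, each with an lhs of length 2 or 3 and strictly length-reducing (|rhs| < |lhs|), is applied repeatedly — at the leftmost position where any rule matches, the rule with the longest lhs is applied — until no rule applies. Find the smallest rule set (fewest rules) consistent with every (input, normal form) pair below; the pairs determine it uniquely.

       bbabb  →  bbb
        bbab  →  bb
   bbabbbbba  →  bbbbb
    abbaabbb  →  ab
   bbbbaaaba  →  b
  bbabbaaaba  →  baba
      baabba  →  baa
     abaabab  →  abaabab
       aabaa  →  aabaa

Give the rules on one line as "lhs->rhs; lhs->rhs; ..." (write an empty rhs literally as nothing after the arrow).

  | bbabb => bbb
  | bbab => bb
  | bbabbbbba => bbbbbba => bbbbb
  | abbaabbb => aabbb => ab

abb->; bba->b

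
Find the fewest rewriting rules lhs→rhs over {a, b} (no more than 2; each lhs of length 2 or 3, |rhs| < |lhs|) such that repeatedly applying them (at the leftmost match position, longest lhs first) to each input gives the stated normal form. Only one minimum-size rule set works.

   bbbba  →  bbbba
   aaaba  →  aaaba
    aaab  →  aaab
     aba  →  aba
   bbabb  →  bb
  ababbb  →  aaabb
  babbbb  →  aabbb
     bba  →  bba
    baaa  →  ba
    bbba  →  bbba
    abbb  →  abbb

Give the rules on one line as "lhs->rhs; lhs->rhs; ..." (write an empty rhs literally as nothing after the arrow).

  | bbbba
  | aaaba
  | aaab
  | aba

baa->b; bab->aa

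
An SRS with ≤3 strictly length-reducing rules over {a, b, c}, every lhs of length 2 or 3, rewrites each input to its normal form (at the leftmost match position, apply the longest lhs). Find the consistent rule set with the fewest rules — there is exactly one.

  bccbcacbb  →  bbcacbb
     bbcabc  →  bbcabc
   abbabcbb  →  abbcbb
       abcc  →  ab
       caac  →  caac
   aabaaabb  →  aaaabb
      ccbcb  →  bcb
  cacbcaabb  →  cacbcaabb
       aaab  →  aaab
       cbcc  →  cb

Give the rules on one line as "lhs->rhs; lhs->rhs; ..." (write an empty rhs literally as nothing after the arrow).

ba->; cc->

  | bccbcacbb => bbcacbb
  | bbcabc
  | abbabcbb => abbcbb
  | abcc => ab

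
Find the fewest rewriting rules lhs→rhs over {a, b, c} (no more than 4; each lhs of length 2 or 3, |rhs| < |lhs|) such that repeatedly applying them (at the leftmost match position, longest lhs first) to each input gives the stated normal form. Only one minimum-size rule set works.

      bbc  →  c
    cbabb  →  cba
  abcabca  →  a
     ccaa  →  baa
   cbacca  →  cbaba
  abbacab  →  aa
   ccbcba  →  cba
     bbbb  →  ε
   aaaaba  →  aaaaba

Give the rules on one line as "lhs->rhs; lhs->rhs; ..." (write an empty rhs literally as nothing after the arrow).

  | bbc => c
  | cbabb => cba
  | abcabca => abbbca => abca => abb => a
  | ccaa => baa

bb->; ca->b; cc->b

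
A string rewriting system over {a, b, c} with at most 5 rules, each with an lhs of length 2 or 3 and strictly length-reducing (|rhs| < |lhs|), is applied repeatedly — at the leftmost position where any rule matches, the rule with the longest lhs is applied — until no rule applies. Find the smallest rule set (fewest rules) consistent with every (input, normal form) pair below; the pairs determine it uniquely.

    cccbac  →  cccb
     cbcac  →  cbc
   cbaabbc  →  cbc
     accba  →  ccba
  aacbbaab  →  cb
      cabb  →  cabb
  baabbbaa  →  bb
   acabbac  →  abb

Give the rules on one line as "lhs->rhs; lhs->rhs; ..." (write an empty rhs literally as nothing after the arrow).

  | cccbac => cccb
  | cbcac => cbc
  | cbaabbc => cbbbc => cbc
  | accba => ccba

aa->; ac->; acc->cc; bbb->b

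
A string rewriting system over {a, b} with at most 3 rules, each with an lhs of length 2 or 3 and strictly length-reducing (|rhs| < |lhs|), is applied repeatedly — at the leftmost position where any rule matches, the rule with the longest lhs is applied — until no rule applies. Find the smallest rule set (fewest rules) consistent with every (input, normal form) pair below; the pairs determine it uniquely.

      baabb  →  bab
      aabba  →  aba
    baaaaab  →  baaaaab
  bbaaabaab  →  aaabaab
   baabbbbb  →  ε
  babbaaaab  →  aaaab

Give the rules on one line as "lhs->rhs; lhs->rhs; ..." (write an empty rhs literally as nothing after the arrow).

abb->b; bb->

  | baabb => bab
  | aabba => aba
  | baaaaab
  | bbaaabaab => aaabaab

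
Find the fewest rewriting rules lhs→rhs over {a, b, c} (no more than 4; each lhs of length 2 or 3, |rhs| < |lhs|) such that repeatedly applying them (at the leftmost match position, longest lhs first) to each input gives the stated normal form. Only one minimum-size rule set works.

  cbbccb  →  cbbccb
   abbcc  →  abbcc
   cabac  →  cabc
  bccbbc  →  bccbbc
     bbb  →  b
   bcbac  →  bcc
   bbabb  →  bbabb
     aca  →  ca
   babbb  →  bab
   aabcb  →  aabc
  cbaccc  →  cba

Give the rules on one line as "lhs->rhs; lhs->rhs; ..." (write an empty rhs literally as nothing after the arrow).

  | cbbccb
  | abbcc
  | cabac => cabc
  | bccbbc

ac->c; bbb->b; bcb->bc; ccc->a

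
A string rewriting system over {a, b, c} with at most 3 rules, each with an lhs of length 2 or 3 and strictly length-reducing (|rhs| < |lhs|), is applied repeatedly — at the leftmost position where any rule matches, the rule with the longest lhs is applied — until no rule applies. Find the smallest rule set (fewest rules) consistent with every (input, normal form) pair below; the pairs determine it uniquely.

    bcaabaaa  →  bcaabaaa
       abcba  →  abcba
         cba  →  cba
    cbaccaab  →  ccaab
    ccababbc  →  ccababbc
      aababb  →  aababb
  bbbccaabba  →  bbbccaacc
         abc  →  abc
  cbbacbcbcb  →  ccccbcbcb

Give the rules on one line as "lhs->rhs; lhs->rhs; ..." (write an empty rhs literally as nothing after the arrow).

bac->; bba->cc

  | bcaabaaa
  | abcba
  | cba
  | cbaccaab => ccaab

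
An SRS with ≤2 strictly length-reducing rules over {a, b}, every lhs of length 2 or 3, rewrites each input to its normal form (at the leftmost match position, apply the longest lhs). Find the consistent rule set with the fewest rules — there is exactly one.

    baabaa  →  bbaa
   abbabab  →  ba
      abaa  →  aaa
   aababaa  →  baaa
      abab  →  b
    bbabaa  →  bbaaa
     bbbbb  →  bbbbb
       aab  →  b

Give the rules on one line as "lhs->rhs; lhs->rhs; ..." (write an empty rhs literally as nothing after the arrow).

aab->b; ab->a

  | baabaa => bbaa
  | abbabab => ababab => aabab => bab => ba
  | abaa => aaa
  | aababaa => babaa => baaa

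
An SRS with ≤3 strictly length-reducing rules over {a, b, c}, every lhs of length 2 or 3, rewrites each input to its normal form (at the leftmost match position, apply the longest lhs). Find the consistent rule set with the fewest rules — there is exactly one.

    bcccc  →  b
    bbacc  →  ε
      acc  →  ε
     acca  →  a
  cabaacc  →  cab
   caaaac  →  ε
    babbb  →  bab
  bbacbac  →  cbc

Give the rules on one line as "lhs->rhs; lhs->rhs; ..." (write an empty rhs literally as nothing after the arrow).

ac->c; bb->; cc->

  | bcccc => bcc => b
  | bbacc => acc => cc => ε
  | acc => cc => ε
  | acca => cca => a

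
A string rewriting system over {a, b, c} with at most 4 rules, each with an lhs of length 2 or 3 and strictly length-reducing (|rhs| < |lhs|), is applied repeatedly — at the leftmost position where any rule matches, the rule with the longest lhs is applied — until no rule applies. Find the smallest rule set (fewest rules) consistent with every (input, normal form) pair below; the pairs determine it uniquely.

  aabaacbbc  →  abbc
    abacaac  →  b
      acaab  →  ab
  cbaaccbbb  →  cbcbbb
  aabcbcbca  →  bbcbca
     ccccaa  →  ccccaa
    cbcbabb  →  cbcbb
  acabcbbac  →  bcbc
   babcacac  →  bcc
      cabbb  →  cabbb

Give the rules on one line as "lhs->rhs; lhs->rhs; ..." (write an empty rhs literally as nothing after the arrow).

aab->a; ac->b; ba->

  | aabaacbbc => aaacbbc => aabbbc => abbc
  | abacaac => acaac => baac => ac => b
  | acaab => baab => ab
  | cbaaccbbb => caccbbb => cbcbbb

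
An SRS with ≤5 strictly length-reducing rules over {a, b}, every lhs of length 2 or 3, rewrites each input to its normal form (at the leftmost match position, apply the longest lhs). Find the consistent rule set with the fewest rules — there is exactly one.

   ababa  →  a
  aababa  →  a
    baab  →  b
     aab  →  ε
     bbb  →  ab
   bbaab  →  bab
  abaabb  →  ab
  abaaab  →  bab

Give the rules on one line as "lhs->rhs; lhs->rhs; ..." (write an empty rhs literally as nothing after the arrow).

aab->; aba->bb; bb->a; bba->b

  | ababa => bbba => aba => bb => a
  | aababa => aba => bb => a
  | baab => b
  | aab => ε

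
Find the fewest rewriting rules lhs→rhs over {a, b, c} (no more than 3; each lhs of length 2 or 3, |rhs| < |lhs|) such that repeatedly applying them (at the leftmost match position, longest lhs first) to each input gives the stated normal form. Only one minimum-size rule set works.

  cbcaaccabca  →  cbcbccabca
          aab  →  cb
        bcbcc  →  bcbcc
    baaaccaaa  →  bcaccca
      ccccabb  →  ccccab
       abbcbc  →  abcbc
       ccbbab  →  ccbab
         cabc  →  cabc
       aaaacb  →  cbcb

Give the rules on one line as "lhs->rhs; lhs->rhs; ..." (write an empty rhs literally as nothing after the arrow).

aa->c; aac->bc; bb->b

  | cbcaaccabca => cbcbccabca
  | aab => cb
  | bcbcc
  | baaaccaaa => bcaccaaa => bcaccca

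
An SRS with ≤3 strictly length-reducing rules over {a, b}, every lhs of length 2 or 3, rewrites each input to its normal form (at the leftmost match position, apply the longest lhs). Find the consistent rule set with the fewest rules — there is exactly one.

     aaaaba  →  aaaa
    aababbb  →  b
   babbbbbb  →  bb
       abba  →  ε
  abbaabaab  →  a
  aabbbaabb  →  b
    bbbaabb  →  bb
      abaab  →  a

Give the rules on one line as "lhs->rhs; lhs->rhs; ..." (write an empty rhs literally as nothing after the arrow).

ab->; ba->; bbb->bb

  | aaaaba => aaaa
  | aababbb => aabbb => abb => b
  | babbbbbb => bbbbbb => bbbbb => bbbb => bbb => bb
  | abba => ba => ε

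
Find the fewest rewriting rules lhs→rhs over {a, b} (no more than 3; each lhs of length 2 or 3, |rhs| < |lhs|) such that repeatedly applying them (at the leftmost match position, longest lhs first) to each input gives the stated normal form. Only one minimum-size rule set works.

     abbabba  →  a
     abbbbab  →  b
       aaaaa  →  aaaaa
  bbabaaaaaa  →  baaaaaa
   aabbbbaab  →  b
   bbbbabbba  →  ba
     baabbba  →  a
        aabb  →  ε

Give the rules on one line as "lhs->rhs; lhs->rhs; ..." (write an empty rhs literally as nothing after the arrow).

  | abbabba => bbabba => abba => bba => a
  | abbbbab => bbbbab => bbab => ab => b
  | aaaaa
  | bbabaaaaaa => abaaaaaa => baaaaaa

ab->b; bb->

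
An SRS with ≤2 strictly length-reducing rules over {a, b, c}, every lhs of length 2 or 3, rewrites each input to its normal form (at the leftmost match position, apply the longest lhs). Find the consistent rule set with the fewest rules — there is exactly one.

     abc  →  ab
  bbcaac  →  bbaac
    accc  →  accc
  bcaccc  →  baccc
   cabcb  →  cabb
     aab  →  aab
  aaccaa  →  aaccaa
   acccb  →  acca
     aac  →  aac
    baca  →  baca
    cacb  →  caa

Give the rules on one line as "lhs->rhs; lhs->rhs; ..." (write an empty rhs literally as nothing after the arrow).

  | abc => ab
  | bbcaac => bbaac
  | accc
  | bcaccc => baccc

bc->b; cb->a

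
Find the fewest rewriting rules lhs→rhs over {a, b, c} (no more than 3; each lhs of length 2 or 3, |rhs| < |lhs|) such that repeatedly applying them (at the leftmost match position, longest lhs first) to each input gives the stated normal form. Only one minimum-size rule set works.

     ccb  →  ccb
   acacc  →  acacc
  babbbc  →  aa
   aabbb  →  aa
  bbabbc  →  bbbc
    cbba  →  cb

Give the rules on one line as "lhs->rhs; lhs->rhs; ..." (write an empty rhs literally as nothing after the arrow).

ab->a; bac->aa; bba->b

  | ccb
  | acacc
  | babbbc => babbc => babc => bac => aa
  | aabbb => aabb => aab => aa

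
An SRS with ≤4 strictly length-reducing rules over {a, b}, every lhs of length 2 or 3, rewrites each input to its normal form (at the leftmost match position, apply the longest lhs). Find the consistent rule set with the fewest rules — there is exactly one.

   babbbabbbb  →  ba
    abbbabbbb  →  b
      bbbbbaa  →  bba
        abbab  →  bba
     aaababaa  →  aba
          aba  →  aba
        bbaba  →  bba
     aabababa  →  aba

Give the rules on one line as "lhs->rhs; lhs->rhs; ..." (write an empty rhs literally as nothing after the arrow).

  | babbbabbbb => babbabbbb => bababbbb => baabbbb => babbbb => babbb => babb => bab => ba
  | abbbabbbb => bbbabbbb => abbbb => bbbb => b
  | bbbbbaa => bbaa => bba
  | abbab => bbab => bba

aa->a; abb->bb; bab->ba; bbb->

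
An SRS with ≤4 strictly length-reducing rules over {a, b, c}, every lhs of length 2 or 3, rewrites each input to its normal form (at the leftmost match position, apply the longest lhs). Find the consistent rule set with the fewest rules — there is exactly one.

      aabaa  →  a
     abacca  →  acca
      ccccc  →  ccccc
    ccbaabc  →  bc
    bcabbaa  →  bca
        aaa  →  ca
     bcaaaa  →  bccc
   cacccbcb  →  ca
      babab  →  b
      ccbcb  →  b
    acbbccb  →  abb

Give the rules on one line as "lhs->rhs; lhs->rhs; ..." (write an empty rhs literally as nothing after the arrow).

aa->c; ba->; cb->b; ccb->

  | aabaa => cbaa => baa => a
  | abacca => acca
  | ccccc
  | ccbaabc => aabc => cbc => bc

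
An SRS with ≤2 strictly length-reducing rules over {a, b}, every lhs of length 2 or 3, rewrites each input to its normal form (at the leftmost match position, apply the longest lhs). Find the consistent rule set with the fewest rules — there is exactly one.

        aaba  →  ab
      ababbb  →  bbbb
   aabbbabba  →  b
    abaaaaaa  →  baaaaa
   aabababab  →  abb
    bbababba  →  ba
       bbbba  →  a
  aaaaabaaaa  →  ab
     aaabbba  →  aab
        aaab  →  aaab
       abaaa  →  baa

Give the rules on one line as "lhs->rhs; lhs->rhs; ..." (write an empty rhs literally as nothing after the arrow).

  | aaba => ab
  | ababbb => bbbb
  | aabbbabba => aababba => abbba => aba => b
  | abaaaaaa => baaaaa

aba->b; bba->a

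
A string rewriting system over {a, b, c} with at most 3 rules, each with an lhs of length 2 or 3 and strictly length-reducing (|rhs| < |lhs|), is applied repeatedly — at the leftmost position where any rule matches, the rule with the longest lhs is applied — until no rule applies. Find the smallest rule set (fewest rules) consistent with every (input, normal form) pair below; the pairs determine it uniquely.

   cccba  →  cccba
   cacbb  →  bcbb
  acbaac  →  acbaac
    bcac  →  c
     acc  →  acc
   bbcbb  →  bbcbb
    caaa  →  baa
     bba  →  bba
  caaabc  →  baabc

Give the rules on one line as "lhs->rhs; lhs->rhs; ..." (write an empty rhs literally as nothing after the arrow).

  | cccba
  | cacbb => bcbb
  | acbaac
  | bcac => c

bca->; ca->b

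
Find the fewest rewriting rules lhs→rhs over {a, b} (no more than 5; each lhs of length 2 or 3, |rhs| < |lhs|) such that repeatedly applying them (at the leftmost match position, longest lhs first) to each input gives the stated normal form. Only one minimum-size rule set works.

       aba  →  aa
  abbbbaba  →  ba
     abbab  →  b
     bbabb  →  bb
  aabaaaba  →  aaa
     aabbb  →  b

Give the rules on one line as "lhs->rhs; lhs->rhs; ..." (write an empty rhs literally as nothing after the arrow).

  | aba => aa
  | abbbbaba => abbbaba => abbaba => ababa => aaba => ba
  | abbab => abab => aab => b
  | bbabb => baab => bb

aab->b; ab->a; bab->aa; bbb->b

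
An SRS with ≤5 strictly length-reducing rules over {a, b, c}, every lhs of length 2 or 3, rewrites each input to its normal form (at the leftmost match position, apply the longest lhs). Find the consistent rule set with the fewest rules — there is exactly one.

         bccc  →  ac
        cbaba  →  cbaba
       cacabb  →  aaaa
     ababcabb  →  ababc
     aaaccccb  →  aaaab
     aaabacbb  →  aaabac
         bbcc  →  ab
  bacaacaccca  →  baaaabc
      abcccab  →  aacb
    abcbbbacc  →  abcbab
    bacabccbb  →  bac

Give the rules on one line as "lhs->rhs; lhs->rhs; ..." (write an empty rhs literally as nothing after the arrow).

  | bccc => bbc => ac
  | cbaba
  | cacabb => aaabb => aaaa
  | ababcabb => ababcbb => ababca => ababc

bb->a; ca->c; cac->aa; cc->b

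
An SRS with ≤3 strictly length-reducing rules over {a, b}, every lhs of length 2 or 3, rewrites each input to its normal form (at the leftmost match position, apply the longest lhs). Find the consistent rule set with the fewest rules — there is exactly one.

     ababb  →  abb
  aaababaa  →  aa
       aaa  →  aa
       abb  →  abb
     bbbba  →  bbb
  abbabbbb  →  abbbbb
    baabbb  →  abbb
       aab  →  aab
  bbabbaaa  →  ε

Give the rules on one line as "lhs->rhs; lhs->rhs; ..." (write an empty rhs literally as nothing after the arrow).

aaa->aa; ba->

  | ababb => abb
  | aaababaa => aababaa => aabaa => aaa => aa
  | aaa => aa
  | abb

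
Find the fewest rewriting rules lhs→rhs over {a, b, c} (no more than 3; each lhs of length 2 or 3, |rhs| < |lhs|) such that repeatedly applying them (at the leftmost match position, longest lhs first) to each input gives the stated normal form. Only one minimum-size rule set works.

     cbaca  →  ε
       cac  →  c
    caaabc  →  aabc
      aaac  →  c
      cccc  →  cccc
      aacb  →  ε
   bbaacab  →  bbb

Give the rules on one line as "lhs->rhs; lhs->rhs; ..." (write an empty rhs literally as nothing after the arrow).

  | cbaca => aca => ca => ε
  | cac => c
  | caaabc => aabc
  | aaac => aac => ac => c

ac->c; ca->; cb->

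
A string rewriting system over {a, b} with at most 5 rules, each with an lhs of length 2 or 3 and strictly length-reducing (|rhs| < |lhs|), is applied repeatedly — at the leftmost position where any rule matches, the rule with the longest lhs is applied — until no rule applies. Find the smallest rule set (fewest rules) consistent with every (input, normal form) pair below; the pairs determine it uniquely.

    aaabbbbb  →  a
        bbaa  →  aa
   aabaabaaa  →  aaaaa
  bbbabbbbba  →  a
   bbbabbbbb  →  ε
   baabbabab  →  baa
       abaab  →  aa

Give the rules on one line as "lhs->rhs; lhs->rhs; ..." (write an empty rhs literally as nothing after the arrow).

ab->a; aba->a; abb->; bb->

  | aaabbbbb => aabbb => ab => a
  | bbaa => aa
  | aabaabaaa => aaabaaa => aaaaa
  | bbbabbbbba => babbbbba => bbbba => bba => a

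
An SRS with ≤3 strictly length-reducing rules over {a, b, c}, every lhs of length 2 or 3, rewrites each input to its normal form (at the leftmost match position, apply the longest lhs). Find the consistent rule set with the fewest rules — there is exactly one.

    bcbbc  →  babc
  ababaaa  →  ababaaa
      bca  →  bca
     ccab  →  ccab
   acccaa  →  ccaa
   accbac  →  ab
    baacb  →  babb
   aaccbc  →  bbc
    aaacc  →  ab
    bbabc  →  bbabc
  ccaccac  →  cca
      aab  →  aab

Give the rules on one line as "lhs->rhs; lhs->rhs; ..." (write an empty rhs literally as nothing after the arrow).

ac->b; acc->c; cb->a

  | bcbbc => babc
  | ababaaa
  | bca
  | ccab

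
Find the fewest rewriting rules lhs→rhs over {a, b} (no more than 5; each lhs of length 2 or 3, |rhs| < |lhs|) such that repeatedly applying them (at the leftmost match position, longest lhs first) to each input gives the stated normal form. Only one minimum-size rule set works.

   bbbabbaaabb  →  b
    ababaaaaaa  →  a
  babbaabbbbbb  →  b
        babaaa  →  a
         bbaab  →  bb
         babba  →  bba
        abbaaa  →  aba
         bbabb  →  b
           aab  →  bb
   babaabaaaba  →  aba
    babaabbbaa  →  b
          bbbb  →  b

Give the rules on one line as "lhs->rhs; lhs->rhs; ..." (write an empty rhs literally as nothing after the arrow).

  | bbbabbaaabb => abbaaabb => ababb => aaab => bab => aa => b
  | ababaaaaaa => aaaaaaaaa => baaaaaaa => aaaaa => baaa => a
  | babbaabbbbbb => aabaabbbbbb => bbaabbbbbb => bbbbbbb => bbbb => b
  | babaaa => aaaaa => baaa => a

aa->b; baa->; bab->aa; bbb->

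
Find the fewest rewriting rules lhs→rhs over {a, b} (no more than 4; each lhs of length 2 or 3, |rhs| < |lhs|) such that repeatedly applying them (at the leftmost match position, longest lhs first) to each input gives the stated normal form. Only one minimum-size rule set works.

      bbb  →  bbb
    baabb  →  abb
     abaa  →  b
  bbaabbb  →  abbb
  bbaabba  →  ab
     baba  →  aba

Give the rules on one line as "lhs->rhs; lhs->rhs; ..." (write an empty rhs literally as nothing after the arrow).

  | bbb
  | baabb => abb
  | abaa => aa => b
  | bbaabbb => babbb => abbb

aa->b; baa->a; bab->ab; bba->b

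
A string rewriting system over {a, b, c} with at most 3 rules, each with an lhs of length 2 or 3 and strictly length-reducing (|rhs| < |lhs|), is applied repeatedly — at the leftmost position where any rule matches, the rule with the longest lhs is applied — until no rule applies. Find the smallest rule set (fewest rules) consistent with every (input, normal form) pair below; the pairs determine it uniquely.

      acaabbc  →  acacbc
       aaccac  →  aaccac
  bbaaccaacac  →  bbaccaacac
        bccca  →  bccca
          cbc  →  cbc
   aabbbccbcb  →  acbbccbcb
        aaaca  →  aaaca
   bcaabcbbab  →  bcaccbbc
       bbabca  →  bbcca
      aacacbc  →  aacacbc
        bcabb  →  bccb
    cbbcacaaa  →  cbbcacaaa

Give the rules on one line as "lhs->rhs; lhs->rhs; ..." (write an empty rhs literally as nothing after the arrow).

  | acaabbc => acacbc
  | aaccac
  | bbaaccaacac => bbaccaacac
  | bccca

ab->c; baa->ba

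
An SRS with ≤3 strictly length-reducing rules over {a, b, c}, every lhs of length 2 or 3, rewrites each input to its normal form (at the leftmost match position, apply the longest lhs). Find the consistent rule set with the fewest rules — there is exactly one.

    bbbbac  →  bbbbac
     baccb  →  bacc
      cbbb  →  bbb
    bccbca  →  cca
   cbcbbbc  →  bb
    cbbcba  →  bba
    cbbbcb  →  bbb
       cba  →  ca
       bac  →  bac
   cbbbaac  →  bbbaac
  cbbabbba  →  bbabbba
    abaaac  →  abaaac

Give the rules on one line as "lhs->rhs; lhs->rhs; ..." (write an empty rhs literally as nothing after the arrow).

bc->; cb->c; cbb->bb

  | bbbbac
  | baccb => bacc
  | cbbb => bbb
  | bccbca => cbca => cca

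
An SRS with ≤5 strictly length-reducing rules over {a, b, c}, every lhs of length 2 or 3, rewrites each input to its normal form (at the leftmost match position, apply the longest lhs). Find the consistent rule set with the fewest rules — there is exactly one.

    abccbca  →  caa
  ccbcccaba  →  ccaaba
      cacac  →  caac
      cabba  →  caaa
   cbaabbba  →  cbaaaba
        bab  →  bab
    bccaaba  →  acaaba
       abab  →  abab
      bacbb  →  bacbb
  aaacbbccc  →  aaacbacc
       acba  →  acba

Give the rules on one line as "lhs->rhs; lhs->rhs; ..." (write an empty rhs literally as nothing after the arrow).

  | abccbca => cbca => caa
  | ccbcccaba => ccaccaba => ccacaba => ccaaba
  | cacac => caac
  | cabba => caaa

abb->aa; abc->; bc->a; cac->ca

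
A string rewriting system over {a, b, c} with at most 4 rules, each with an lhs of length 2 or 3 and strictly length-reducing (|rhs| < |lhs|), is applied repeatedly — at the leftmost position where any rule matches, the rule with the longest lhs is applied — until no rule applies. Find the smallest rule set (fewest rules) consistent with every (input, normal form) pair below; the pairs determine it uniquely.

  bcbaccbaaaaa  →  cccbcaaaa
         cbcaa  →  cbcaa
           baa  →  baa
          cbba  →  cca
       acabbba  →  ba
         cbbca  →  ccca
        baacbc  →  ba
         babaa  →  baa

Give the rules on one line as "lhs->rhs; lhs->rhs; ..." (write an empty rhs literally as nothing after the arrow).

  | bcbaccbaaaaa => bbcccbaaaaa => ccccbaaaaa => cccbcaaaa
  | cbcaa
  | baa
  | cbba => cca

ab->; ac->a; bb->c; cba->bc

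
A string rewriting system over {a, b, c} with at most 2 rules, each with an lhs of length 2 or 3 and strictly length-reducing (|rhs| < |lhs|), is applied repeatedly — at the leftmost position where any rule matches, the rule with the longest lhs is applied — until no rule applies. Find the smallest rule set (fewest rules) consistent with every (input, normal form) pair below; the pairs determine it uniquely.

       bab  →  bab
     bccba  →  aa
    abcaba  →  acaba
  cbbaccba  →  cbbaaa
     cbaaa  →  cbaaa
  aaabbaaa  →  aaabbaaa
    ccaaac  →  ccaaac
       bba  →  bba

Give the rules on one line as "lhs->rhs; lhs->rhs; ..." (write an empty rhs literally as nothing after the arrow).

bc->c; ccb->a

  | bab
  | bccba => ccba => aa
  | abcaba => acaba
  | cbbaccba => cbbaaa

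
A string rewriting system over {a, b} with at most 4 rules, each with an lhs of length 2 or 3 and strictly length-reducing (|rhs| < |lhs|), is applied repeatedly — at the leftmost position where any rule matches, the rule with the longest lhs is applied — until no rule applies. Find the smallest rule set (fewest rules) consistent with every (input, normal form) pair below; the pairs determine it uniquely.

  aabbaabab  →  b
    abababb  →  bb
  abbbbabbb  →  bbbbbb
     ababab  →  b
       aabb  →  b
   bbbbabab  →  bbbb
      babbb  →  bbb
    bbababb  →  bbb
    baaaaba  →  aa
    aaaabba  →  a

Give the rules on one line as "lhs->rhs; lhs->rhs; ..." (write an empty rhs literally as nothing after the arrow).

  | aabbaabab => baabab => abab => bab => b
  | abababb => bababb => babb => bb
  | abbbbabbb => bbbbabbb => bbbbbb
  | ababab => babab => bab => b

aab->; ab->b; ba->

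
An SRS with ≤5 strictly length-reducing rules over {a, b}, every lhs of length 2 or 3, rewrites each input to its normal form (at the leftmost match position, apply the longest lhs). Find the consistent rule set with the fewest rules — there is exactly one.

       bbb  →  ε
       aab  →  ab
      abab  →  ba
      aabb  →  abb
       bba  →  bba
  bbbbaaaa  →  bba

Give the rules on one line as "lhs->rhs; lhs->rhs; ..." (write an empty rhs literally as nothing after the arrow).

aa->a; aaa->ba; bab->aa; bbb->

  | bbb => ε
  | aab => ab
  | abab => aaa => ba
  | aabb => abb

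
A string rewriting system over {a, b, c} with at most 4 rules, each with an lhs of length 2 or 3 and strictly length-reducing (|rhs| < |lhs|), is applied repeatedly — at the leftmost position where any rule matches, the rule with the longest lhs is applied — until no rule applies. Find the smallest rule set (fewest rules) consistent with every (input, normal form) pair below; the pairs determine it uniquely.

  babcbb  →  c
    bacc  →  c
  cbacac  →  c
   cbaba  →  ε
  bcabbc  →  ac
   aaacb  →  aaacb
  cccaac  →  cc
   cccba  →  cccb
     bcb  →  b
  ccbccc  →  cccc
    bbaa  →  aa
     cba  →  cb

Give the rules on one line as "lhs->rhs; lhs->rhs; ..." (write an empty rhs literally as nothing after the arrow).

  | babcbb => bbcbb => cbb => c
  | bacc => bcc => c
  | cbacac => cbcac => cac => c
  | cbaba => cbba => ca => ε

ba->b; bb->; bc->; ca->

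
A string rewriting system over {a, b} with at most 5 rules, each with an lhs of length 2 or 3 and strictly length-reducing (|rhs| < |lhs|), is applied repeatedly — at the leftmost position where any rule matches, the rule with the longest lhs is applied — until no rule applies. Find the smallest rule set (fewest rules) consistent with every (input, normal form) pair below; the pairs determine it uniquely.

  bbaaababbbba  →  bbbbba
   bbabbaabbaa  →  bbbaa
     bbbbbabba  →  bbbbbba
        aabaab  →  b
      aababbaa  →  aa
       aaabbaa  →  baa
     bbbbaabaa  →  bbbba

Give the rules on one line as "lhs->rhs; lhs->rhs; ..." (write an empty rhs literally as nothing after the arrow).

  | bbaaababbbba => bbababbbba => bbabbbba => bbbbba
  | bbabbaabbaa => bbbaabbaa => bbbabaa => bbbaa
  | bbbbbabba => bbbbbba
  | aabaab => aaab => ab => b

aaa->a; ab->b; aba->a; abb->b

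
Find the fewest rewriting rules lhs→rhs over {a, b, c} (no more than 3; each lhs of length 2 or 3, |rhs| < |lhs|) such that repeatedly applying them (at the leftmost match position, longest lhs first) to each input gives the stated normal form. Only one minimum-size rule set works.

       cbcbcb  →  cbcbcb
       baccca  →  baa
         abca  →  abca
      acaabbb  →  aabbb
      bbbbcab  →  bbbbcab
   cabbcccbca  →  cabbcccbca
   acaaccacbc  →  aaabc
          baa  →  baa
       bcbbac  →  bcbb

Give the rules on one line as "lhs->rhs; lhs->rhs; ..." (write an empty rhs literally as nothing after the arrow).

  | cbcbcb
  | baccca => baaca => baa
  | abca
  | acaabbb => aabbb

ac->; acc->aa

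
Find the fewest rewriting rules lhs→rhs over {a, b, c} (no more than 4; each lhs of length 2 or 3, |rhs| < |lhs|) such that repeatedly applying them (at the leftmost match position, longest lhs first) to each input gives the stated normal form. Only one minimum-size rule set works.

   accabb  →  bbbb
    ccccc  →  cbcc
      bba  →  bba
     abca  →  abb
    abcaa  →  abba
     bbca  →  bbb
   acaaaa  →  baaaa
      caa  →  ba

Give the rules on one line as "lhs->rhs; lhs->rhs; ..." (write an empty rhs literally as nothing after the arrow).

  | accabb => bcabb => bbbb
  | ccccc => cbcc
  | bba
  | abca => abb

ac->b; ca->b; ccc->cb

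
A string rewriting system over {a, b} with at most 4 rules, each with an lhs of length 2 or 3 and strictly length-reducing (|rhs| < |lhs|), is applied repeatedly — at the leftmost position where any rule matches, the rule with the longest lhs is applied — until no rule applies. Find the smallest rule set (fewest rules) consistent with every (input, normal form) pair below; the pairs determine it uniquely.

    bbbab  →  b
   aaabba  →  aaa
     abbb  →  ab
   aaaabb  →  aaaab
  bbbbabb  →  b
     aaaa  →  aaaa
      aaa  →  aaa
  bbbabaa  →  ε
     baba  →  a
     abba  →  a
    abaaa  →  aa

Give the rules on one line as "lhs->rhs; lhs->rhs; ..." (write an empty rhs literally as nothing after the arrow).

  | bbbab => bbab => b
  | aaabba => aaa
  | abbb => abb => ab
  | aaaabb => aaaab

baa->; bab->; bb->b; bba->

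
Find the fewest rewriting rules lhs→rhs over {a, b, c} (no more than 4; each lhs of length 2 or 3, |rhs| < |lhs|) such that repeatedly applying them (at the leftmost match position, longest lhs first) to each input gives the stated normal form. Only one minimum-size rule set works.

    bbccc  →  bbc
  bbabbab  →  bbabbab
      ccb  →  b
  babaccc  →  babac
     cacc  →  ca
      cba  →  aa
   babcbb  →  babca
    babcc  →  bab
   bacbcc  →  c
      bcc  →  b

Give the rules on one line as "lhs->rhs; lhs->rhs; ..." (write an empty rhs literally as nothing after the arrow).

  | bbccc => bbc
  | bbabbab
  | ccb => b
  | babaccc => babac

baa->c; cb->a; cbb->ca; cc->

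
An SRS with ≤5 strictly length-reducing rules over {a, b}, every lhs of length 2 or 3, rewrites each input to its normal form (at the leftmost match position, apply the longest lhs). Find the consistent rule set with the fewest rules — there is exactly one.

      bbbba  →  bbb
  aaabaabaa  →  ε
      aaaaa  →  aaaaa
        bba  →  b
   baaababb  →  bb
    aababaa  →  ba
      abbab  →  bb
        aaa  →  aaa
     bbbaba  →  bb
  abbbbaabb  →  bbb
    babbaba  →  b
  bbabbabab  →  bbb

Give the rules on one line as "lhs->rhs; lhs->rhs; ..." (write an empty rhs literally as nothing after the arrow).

ab->b; abb->b; baa->; bba->b

  | bbbba => bbb
  | aaabaabaa => aabaabaa => abaabaa => baabaa => baa => ε
  | aaaaa
  | bba => b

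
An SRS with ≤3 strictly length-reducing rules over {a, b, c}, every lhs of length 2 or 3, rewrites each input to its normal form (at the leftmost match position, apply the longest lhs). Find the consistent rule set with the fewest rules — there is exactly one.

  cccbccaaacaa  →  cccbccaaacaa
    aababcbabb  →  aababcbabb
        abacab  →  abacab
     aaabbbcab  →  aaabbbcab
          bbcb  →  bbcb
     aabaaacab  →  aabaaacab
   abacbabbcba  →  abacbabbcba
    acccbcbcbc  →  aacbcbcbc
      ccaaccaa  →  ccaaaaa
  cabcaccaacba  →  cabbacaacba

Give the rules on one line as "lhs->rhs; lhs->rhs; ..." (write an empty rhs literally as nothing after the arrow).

  | cccbccaaacaa
  | aababcbabb
  | abacab
  | aaabbbcab

acc->aa; cac->ba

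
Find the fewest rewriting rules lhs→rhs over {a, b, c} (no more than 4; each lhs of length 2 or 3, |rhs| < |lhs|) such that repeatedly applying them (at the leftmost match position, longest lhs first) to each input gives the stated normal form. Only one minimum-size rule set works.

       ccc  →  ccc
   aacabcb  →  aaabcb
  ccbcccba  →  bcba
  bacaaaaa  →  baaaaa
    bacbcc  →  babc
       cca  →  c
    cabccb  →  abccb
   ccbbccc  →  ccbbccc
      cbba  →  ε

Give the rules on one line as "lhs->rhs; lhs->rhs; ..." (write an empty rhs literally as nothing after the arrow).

bba->a; ca->; cab->ab; cbc->b

  | ccc
  | aacabcb => aaabcb
  | ccbcccba => cbccba => bcba
  | bacaaaaa => baaaaa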